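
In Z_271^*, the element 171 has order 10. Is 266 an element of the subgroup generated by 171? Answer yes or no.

⟨171⟩ has order 10; its elements mod 271 are {1, 10, 27, 84, 100, 171, 187, 244, 261, 270}.
266 is not in this set.

no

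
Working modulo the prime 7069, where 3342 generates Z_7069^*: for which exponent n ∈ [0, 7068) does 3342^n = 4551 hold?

140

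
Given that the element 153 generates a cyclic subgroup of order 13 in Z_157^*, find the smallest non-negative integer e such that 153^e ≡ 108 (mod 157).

11

Successive powers of 153 modulo 157:
  153^0=1  153^1=153  153^2=16  153^3=93  153^4=99  153^5=75
  153^6=14  153^7=101  153^8=67  153^9=46  153^10=130  153^11=108
So 153^11 ≡ 108 (mod 157), giving e = 11.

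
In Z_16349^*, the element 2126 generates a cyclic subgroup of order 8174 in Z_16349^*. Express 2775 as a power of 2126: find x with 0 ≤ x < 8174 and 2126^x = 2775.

Baby-step giant-step with m = ceil(sqrt(8174)) = 91.
Baby table (2126^j mod 16349 for j=0..90):
  0:1  1:2126  2:7552  3:834  4:7392  5:4003  6:8898  7:1355
  8:3306  9:14835  10:1989  11:10572  12:12546  13:7577  14:4937  15:4
  16:8504  17:13859  18:3336  19:13219  20:16012  21:2894  22:5420  23:13224
  24:10293  25:7956  26:9590  27:1137  28:13959  29:3399  30:16  31:1318
  32:6389  33:13344  34:3829  35:15001  36:11576  37:5331  38:3849  39:8474
  40:15475  41:5662  42:4548  43:6789  44:13596  45:64  46:5272  47:9207
  48:4329  49:15316  50:10957  51:13606  52:4975  53:15396  54:1198  55:12853
  56:6299  57:1843  58:10807  59:5337  60:256  61:4739  62:4130  63:967
  64:12217  65:11130  66:5377  67:3551  68:12537  69:4792  70:2365  71:8847
  72:7372  73:10530  74:4999  75:1024  76:2607  77:171  78:3868  79:16170
  80:11822  81:5159  82:14204  83:1101  84:2819  85:9460  86:2690  87:13139
  88:9422  89:3647  90:4096
Giant step factor: 2126^(-91) ≡ 8082 (mod 16349).
Scan 2775·8082^i mod 16349 for i = 0, 1, …:
  i=0: 2775   i=1: 13071   i=2: 8933   i=3: 15671
  i=4: 13668   i=5: 10932   i=6: 2428   i=7: 4296
  i=8: 11345   i=9: 5098     …   i=65: 11276
  i=66: 3306
Match at i=66, j=8: x = 66·91 + 8 = 6014.

6014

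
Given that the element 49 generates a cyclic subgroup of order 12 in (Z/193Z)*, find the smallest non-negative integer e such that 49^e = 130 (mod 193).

Successive powers of 49 modulo 193:
  49^0=1  49^1=49  49^2=85  49^3=112  49^4=84  49^5=63
  49^6=192  49^7=144  49^8=108  49^9=81  49^10=109  49^11=130
So 49^11 ≡ 130 (mod 193), giving e = 11.

11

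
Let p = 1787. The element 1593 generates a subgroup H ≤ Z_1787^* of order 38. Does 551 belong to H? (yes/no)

551 ∈ ⟨1593⟩ iff 551^38 ≡ 1 (mod 1787), since |⟨1593⟩| = 38.
551^38 mod 1787 = 1380.
Since 1380 ≠ 1, 551 does not lie in the subgroup.

no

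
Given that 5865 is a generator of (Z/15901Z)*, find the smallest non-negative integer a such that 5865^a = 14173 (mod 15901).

Baby-step giant-step with m = ceil(sqrt(15900)) = 127.
Baby table (5865^j mod 15901 for j=0..126):
  0:1  1:5865  2:4362  3:14322  4:9448  5:13436  6:12685  7:12647
  8:12391  9:5645  10:2043  11:8742  12:7006  13:2006  14:14351  15:4622
  16:12726  17:14597  18:421  19:4510  20:7787  21:3083  22:2358  23:11701
  24:13550  25:13453  26:1083  27:7296  28:1449  29:7251  30:7841  31:1773
  32:15292  33:5940  34:14910  35:7551  36:2330  37:6491  38:2721  39:9962
  40:6856  41:12712  42:11992  43:2957  44:10715  45:2723  46:5791  47:15580
  48:9554  49:14987  50:13928  51:4283  52:12116  53:14672  54:10969  55:13640
  56:669  57:12039  58:8295  59:9016  60:8015  61:4619  62:11032  63:1511
  64:5158  65:7968  66:15182  67:12731  68:12120  69:6330  70:12516  71:7324
  72:6659  73:2179  74:11332  75:11901  76:9876  77:11298  78:3303  79:4677
  80:1380  81:91  82:8982  83:15318  84:15321  85:1114  86:14200  87:9463
  88:6005  89:14511  90:4863  91:11002  92:472  93:1506  94:7635  95:2059
  96:7176  97:13194  98:8544  99:6509  100:12885  101:8973  102:10236  103:7865
  104:15325  105:8673  106:15747  107:3147  108:11995  109:4651  110:7900  111:13887
  112:2333  113:8185  114:15807  115:5225  116:3398  117:5317  118:2344  119:9096
  120:185  121:3757  122:11920  123:10004  124:14671  125:5104  126:9278
Giant step factor: 5865^(-127) ≡ 15130 (mod 15901).
Scan 14173·15130^i mod 15901 for i = 0, 1, …:
  i=0: 14173   i=1: 12505   i=2: 10552   i=3: 5720
  i=4: 10358   i=5: 12185   i=6: 2856   i=7: 8263
  i=8: 5528   i=9: 15281     …   i=74: 12181
  i=75: 5940
Match at i=75, j=33: a = 75·127 + 33 = 9558.

9558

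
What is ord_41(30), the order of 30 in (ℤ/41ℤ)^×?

The order of 30 must divide p − 1 = 40 = 2^3 · 5.
Divisors: 1, 2, 4, 5, 8, 10, 20, 40.
Check each in increasing order: 30^1 ≡ 30;  30^2 ≡ 39;  30^4 ≡ 4;  30^5 ≡ 38;  30^8 ≡ 16;  30^10 ≡ 9;  30^20 ≡ 40;  30^40 ≡ 1.
Smallest exponent giving 1 is 40.

40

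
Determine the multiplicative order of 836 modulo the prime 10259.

5129

The order of 836 must divide p − 1 = 10258 = 2 · 23 · 223.
Divisors: 1, 2, 23, 46, 223, 446, 5129, 10258.
Check each in increasing order: 836^1 ≡ 836;  836^2 ≡ 1284;  836^23 ≡ 1486;  836^46 ≡ 2511;  836^223 ≡ 1907;  836^446 ≡ 4963;  836^5129 ≡ 1.
Smallest exponent giving 1 is 5129.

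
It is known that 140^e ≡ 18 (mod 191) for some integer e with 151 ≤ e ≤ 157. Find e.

154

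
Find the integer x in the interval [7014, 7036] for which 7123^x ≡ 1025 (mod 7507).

Compute 7123^7014 mod 7507 = 7157, then multiply by 7123 repeatedly:
  7123^7014=7157  7123^7015=6781  7123^7016=1025
Found 1025 at exponent 7016.

7016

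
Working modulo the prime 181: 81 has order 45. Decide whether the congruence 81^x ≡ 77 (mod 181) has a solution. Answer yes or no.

no

77 ∈ ⟨81⟩ iff 77^45 ≡ 1 (mod 181), since |⟨81⟩| = 45.
77^45 mod 181 = 162.
Since 162 ≠ 1, 77 does not lie in the subgroup.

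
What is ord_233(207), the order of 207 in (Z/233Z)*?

116

The order of 207 must divide p − 1 = 232 = 2^3 · 29.
Divisors: 1, 2, 4, 8, 29, 58, 116, 232.
Check each in increasing order: 207^1 ≡ 207;  207^2 ≡ 210;  207^4 ≡ 63;  207^8 ≡ 8;  207^29 ≡ 144;  207^58 ≡ 232;  207^116 ≡ 1.
Smallest exponent giving 1 is 116.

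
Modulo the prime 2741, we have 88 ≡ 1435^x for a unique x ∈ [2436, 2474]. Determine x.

2458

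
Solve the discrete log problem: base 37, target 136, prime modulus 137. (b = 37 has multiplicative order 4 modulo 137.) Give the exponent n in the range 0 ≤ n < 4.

Successive powers of 37 modulo 137:
  37^0=1  37^1=37  37^2=136
So 37^2 ≡ 136 (mod 137), giving n = 2.

2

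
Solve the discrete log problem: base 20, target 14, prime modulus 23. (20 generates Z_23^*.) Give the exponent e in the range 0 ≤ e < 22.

13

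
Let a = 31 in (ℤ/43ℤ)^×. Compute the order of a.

The order of 31 must divide p − 1 = 42 = 2 · 3 · 7.
Divisors: 1, 2, 3, 6, 7, 14, 21, 42.
Check each in increasing order: 31^1 ≡ 31;  31^2 ≡ 15;  31^3 ≡ 35;  31^6 ≡ 21;  31^7 ≡ 6;  31^14 ≡ 36;  31^21 ≡ 1.
Smallest exponent giving 1 is 21.

21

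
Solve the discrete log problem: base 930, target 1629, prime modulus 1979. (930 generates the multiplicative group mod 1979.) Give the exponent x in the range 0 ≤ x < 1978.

1296

Baby-step giant-step with m = ceil(sqrt(1978)) = 45.
Baby table (930^j mod 1979 for j=0..44):
  0:1  1:930  2:77  3:366  4:1971  5:476  6:1363  7:1030
  8:64  9:150  10:970  11:1655  12:1467  13:779  14:156  15:613
  16:138  17:1684  18:731  19:1033  20:875  21:381  22:89  23:1631
  24:916  25:910  26:1267  27:805  28:588  29:636  30:1738  31:1476
  32:1233  33:849  34:1928  35:66  36:31  37:1124  38:408  39:1451
  40:1731  41:903  42:694  43:266  44:5
Giant step factor: 930^(-45) ≡ 1673 (mod 1979).
Scan 1629·1673^i mod 1979 for i = 0, 1, …:
  i=0: 1629   i=1: 234   i=2: 1619   i=3: 1315
  i=4: 1326   i=5: 1918   i=6: 855   i=7: 1577
  i=8: 314   i=9: 887     …   i=27: 1662
  i=28: 31
Match at i=28, j=36: x = 28·45 + 36 = 1296.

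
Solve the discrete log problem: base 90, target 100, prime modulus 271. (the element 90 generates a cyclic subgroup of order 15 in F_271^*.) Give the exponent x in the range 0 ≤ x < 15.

6

Successive powers of 90 modulo 271:
  90^0=1  90^1=90  90^2=241  90^3=10  90^4=87  90^5=242
  90^6=100
So 90^6 ≡ 100 (mod 271), giving x = 6.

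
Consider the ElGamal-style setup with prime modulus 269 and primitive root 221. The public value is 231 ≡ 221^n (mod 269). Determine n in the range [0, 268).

34

Baby-step giant-step with m = ceil(sqrt(268)) = 17.
Baby table (221^j mod 269 for j=0..16):
  0:1  1:221  2:152  3:236  4:239  5:95  6:13  7:183
  8:93  9:109  10:148  11:159  12:169  13:227  14:133  15:72
  16:41
Giant step factor: 221^(-17) ≡ 250 (mod 269).
Scan 231·250^i mod 269 for i = 0, 1, …:
  i=0: 231   i=1: 184   i=2: 1
Match at i=2, j=0: n = 2·17 + 0 = 34.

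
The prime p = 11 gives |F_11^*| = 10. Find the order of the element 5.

The order of 5 must divide p − 1 = 10 = 2 · 5.
Divisors: 1, 2, 5, 10.
Check each in increasing order: 5^1 ≡ 5;  5^2 ≡ 3;  5^5 ≡ 1.
Smallest exponent giving 1 is 5.

5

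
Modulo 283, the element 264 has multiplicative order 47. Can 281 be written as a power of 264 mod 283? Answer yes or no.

yes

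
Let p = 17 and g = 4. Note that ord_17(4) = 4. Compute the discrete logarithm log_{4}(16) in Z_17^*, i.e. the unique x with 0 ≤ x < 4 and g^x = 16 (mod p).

2

Successive powers of 4 modulo 17:
  4^0=1  4^1=4  4^2=16
So 4^2 ≡ 16 (mod 17), giving x = 2.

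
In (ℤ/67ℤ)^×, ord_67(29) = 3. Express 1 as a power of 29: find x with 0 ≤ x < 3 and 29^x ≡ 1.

0

Successive powers of 29 modulo 67:
  29^0=1
So 29^0 ≡ 1 (mod 67), giving x = 0.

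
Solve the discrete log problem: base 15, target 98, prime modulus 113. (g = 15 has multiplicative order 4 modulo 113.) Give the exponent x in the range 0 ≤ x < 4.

3

Successive powers of 15 modulo 113:
  15^0=1  15^1=15  15^2=112  15^3=98
So 15^3 ≡ 98 (mod 113), giving x = 3.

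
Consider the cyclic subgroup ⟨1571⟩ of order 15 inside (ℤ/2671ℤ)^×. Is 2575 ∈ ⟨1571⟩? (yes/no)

2575 ∈ ⟨1571⟩ iff 2575^15 ≡ 1 (mod 2671), since |⟨1571⟩| = 15.
2575^15 mod 2671 = 1.
Since 1 = 1, 2575 lies in the subgroup.

yes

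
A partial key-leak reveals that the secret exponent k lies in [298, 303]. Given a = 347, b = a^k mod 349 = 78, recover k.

Compute 347^298 mod 349 = 78, then multiply by 347 repeatedly:
  347^298=78
Found 78 at exponent 298.

298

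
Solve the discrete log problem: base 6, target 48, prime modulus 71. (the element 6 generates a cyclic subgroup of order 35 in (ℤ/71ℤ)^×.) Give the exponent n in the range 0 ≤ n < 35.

30

Successive powers of 6 modulo 71:
  6^0=1  6^1=6  6^2=36  6^3=3  6^4=18  6^5=37
  6^6=9  6^7=54  6^8=40  6^9=27  6^10=20  6^11=49
  6^12=10  6^13=60  6^14=5  6^15=30  6^16=38  6^17=15
  6^18=19  6^19=43  6^20=45  6^21=57  6^22=58  6^23=64
  6^24=29  6^25=32  6^26=50  6^27=16  6^28=25  6^29=8
  6^30=48
So 6^30 ≡ 48 (mod 71), giving n = 30.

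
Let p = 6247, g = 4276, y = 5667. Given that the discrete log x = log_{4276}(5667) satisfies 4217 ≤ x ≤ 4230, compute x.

4225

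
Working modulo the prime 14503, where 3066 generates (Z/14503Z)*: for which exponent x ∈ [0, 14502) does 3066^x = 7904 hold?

Baby-step giant-step with m = ceil(sqrt(14502)) = 121.
Baby table (3066^j mod 14503 for j=0..120):
  0:1  1:3066  2:2412  3:13165  4:2041  5:6913  6:6375  7:10209
  8:3320  9:12517  10:2184  11:10261  12:3219  13:7414  14:5123  15:369
  16:120  17:5345  18:13883  19:13476  20:12872  21:2889  22:10844  23:6828
  24:6819  25:8231  26:1026  27:13068  28:9202  29:4997  30:5634  31:771
  32:14400  33:3268  34:12618  35:7287  36:7322  37:13111  38:10513  39:7192
  40:6112  41:1516  42:7096  43:1836  44:2012  45:5017  46:8942  47:5502
  48:2143  49:579  50:5848  51:4260  52:8460  53:6996  54:14302  55:7363
  56:8290  57:7884  58:10346  59:2775  60:9392  61:7417  62:14321  63:7605
  64:10609  65:11468  66:5616  67:3595  68:14493  69:12849  70:4886  71:13380
  72:8596  73:3385  74:8765  75:13934  76:10309  77:5357  78:7166  79:13414
  80:11319  81:12878  82:6782  83:10813  84:13303  85:4562  86:6200  87:10270
  88:1807  89:116  90:7584  91:4235  92:4325  93:4708  94:4243  95:14350
  96:9501  97:8042  98:1672  99:6793  100:1030  101:10829  102:4347  103:14148
  104:13798  105:13920  106:10894  107:595  108:11395  109:13846  110:1555  111:10646
  112:8886  113:7842  114:12101  115:2992  116:7576  117:8713  118:14035  119:909
  120:2418
Giant step factor: 3066^(-121) ≡ 11171 (mod 14503).
Scan 7904·11171^i mod 14503 for i = 0, 1, …:
  i=0: 7904   i=1: 1320   i=2: 10672   i=3: 2252
  i=4: 8890   i=5: 8149   i=6: 11651   i=7: 3399
  i=8: 1375   i=9: 1448     …   i=36: 4826
  i=37: 3595
Match at i=37, j=67: x = 37·121 + 67 = 4544.

4544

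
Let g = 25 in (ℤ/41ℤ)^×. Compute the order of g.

10

The order of 25 must divide p − 1 = 40 = 2^3 · 5.
Divisors: 1, 2, 4, 5, 8, 10, 20, 40.
Check each in increasing order: 25^1 ≡ 25;  25^2 ≡ 10;  25^4 ≡ 18;  25^5 ≡ 40;  25^8 ≡ 37;  25^10 ≡ 1.
Smallest exponent giving 1 is 10.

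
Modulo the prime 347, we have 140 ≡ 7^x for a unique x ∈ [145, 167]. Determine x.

Compute 7^145 mod 347 = 294, then multiply by 7 repeatedly:
  7^145=294  7^146=323  7^147=179  7^148=212  7^149=96
  7^150=325  7^151=193  7^152=310  7^153=88  7^154=269
  7^155=148  7^156=342  7^157=312  7^158=102  7^159=20
  7^160=140
Found 140 at exponent 160.

160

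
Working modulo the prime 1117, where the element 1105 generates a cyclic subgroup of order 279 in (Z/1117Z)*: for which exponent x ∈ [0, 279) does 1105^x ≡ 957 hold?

259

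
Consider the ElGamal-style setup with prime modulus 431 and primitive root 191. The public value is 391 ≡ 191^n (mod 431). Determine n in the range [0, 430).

311

Baby-step giant-step with m = ceil(sqrt(430)) = 21.
Baby table (191^j mod 431 for j=0..20):
  0:1  1:191  2:277  3:325  4:11  5:377  6:30  7:127
  8:121  9:268  10:330  11:104  12:38  13:362  14:182  15:282
  16:418  17:103  18:278  19:85  20:288
Giant step factor: 191^(-21) ≡ 299 (mod 431).
Scan 391·299^i mod 431 for i = 0, 1, …:
  i=0: 391   i=1: 108   i=2: 398   i=3: 46
  i=4: 393   i=5: 275   i=6: 335   i=7: 173
  i=8: 7   i=9: 369     …   i=13: 329
  i=14: 103
Match at i=14, j=17: n = 14·21 + 17 = 311.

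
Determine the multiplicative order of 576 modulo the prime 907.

The order of 576 must divide p − 1 = 906 = 2 · 3 · 151.
Divisors: 1, 2, 3, 6, 151, 302, 453, 906.
Check each in increasing order: 576^1 ≡ 576;  576^2 ≡ 721;  576^3 ≡ 797;  576^6 ≡ 309;  576^151 ≡ 384;  576^302 ≡ 522;  576^453 ≡ 1.
Smallest exponent giving 1 is 453.

453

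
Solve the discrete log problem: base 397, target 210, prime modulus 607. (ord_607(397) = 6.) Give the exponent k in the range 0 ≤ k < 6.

4

Successive powers of 397 modulo 607:
  397^0=1  397^1=397  397^2=396  397^3=606  397^4=210
So 397^4 ≡ 210 (mod 607), giving k = 4.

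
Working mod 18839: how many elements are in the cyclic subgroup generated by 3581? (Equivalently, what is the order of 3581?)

9419

The order of 3581 must divide p − 1 = 18838 = 2 · 9419.
Divisors: 1, 2, 9419, 18838.
Check each in increasing order: 3581^1 ≡ 3581;  3581^2 ≡ 13041;  3581^9419 ≡ 1.
Smallest exponent giving 1 is 9419.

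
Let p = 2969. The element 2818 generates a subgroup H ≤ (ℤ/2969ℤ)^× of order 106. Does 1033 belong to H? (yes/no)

no

1033 ∈ ⟨2818⟩ iff 1033^106 ≡ 1 (mod 2969), since |⟨2818⟩| = 106.
1033^106 mod 2969 = 2968.
Since 2968 ≠ 1, 1033 does not lie in the subgroup.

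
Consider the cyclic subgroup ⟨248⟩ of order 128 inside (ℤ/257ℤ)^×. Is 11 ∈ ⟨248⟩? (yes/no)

11 ∈ ⟨248⟩ iff 11^128 ≡ 1 (mod 257), since |⟨248⟩| = 128.
11^128 mod 257 = 1.
Since 1 = 1, 11 lies in the subgroup.

yes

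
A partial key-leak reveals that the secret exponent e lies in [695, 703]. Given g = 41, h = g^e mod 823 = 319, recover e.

Compute 41^695 mod 823 = 553, then multiply by 41 repeatedly:
  41^695=553  41^696=452  41^697=426  41^698=183  41^699=96
  41^700=644  41^701=68  41^702=319
Found 319 at exponent 702.

702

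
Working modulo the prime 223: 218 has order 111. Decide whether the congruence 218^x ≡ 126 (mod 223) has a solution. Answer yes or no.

yes

126 ∈ ⟨218⟩ iff 126^111 ≡ 1 (mod 223), since |⟨218⟩| = 111.
126^111 mod 223 = 1.
Since 1 = 1, 126 lies in the subgroup.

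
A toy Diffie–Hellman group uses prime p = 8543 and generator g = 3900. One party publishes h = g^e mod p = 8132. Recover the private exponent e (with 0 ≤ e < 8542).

Baby-step giant-step with m = ceil(sqrt(8542)) = 93.
Baby table (3900^j mod 8543 for j=0..92):
  0:1  1:3900  2:3460  3:4603  4:2857  5:2228  6:969  7:3094
  8:3884  9:861  10:501  11:6096  12:7774  13:8036  14:4676  15:5638
  16:7061  17:3811  18:6623  19:4211  20:3254  21:4245  22:7709  23:2283
  24:1894  25:5448  26:759  27:4222  28:3439  29:8133  30:7084  31:8081
  32:773  33:7564  34:621  35:4231  36:4367  37:5101  38:5796  39:8165
  40:3739  41:7742  42:2838  43:5015  44:3573  45:1067  46:859  47:1244
  48:7719  49:7111  50:2322  51:220  52:3700  53:873  54:4586  55:4901
  56:3209  57:8148  58:5783  59:180  60:1474  61:7704  62:8412  63:1680
  64:8062  65:3560  66:1625  67:7137  68:1206  69:4750  70:3776  71:6811
  72:2713  73:4466  74:6766  75:6616  76:2540  77:4663  78:6196  79:4796
  80:3773  81:3654  82:876  83:7743  84:6738  85:8475  86:8176  87:3924
  88:3087  89:2213  90:2270  91:2452  92:3183
Giant step factor: 3900^(-93) ≡ 1019 (mod 8543).
Scan 8132·1019^i mod 8543 for i = 0, 1, …:
  i=0: 8132   i=1: 8341   i=2: 7737   i=3: 7357
  i=4: 4572   i=5: 2933   i=6: 7220   i=7: 1657
  i=8: 5512   i=9: 3977     …   i=56: 3906
  i=57: 7719
Match at i=57, j=48: e = 57·93 + 48 = 5349.

5349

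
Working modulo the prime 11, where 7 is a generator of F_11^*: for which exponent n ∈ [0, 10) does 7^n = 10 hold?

Successive powers of 7 modulo 11:
  7^0=1  7^1=7  7^2=5  7^3=2  7^4=3  7^5=10
So 7^5 ≡ 10 (mod 11), giving n = 5.

5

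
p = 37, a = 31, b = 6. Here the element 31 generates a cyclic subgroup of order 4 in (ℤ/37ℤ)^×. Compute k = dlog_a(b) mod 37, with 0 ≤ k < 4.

Successive powers of 31 modulo 37:
  31^0=1  31^1=31  31^2=36  31^3=6
So 31^3 ≡ 6 (mod 37), giving k = 3.

3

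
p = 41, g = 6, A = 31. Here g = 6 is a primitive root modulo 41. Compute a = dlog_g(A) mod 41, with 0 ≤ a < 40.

28

Successive powers of 6 modulo 41:
  6^0=1  6^1=6  6^2=36  6^3=11  6^4=25  6^5=27
  6^6=39  6^7=29  6^8=10  6^9=19  6^10=32  6^11=28
  6^12=4  6^13=24  6^14=21  6^15=3  6^16=18  6^17=26
  6^18=33  6^19=34  6^20=40  6^21=35  6^22=5  6^23=30
  6^24=16  6^25=14  6^26=2  6^27=12  6^28=31
So 6^28 ≡ 31 (mod 41), giving a = 28.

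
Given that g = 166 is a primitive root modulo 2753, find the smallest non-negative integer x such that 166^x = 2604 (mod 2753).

Baby-step giant-step with m = ceil(sqrt(2752)) = 53.
Baby table (166^j mod 2753 for j=0..52):
  0:1  1:166  2:26  3:1563  4:676  5:2096  6:1058  7:2189
  8:2731  9:1854  10:2181  11:1403  12:1646  13:689  14:1501  15:1396
  16:484  17:507  18:1572  19:2170  20:2330  21:1360  22:14  23:2324
  24:364  25:2611  26:1205  27:1814  28:1047  29:363  30:2445  31:1179
  32:251  33:371  34:1020  35:1387  36:1743  37:273  38:1270  39:1592
  40:2737  41:97  42:2337  43:2522  44:196  45:2253  46:2343  47:765
  48:352  49:619  50:893  51:2329  52:1194
Giant step factor: 166^(-53) ≡ 1147 (mod 2753).
Scan 2604·1147^i mod 2753 for i = 0, 1, …:
  i=0: 2604   i=1: 2536   i=2: 1624   i=3: 1700
  i=4: 776   i=5: 853   i=6: 1076   i=7: 828
  i=8: 2684   i=9: 694   i=10: 401   i=11: 196
Match at i=11, j=44: x = 11·53 + 44 = 627.

627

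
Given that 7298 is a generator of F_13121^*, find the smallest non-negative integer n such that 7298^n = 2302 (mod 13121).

4301

Baby-step giant-step with m = ceil(sqrt(13120)) = 115.
Baby table (7298^j mod 13121 for j=0..114):
  0:1  1:7298  2:2665  3:3848  4:3764  5:7419  6:6616  7:11409
  8:10137  9:3628  10:12087  11:11564  12:12921  13:9952  14:4961  15:4539
  16:8218  17:11994  18:2021  19:1254  20:6355  21:9176  22:9985  23:9617
  24:637  25:3992  26:4996  27:10670  28:9646  29:2343  30:2551  31:11620
  32:1737  33:1740  34:10513  35:5387  36:3810  37:1981  38:11117  39:4723
  40:12708  41:3756  42:1519  43:11538  44:6867  45:6267  46:9881  47:11643
  48:12139  49:10551  50:7170  51:112  52:3874  53:9818  54:11104  55:1696
  56:4305  57:6216  58:5071  59:6938  60:12706  61:2281  62:9310  63:3842
  64:12460  65:4550  66:9770  67:1946  68:4986  69:3295  70:9238  71:3226
  72:4274  73:3035  74:1182  75:5739  76:990  77:8470  78:1029  79:4430
  80:13117  81:10171  82:2461  83:10850  84:11186  85:9687  86:12899  87:6848
  88:11936  89:11730  90:4136  91:6228  92:800  93:12676  94:6398  95:8086
  96:6491  97:4508  98:5037  99:8105  100:822  101:2659  102:12544  103:895
  104:10573  105:10274  106:6258  107:9804  108:779  109:3749  110:2917  111:6004
  112:6173  113:6161  114:10432
Giant step factor: 7298^(-115) ≡ 4492 (mod 13121).
Scan 2302·4492^i mod 13121 for i = 0, 1, …:
  i=0: 2302   i=1: 1236   i=2: 1929   i=3: 5208
  i=4: 12714   i=5: 8696   i=6: 1215   i=7: 12565
  i=8: 8559   i=9: 2498     …   i=36: 11800
  i=37: 9881
Match at i=37, j=46: n = 37·115 + 46 = 4301.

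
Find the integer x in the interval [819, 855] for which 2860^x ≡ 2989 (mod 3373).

Compute 2860^819 mod 3373 = 2742, then multiply by 2860 repeatedly:
  2860^819=2742  2860^820=3268  2860^821=3270  2860^822=2244  2860^823=2394
  2860^824=3023  2860^825=781  2860^826=734  2860^827=1234  2860^828=1082
  2860^829=1479  2860^830=198  2860^831=2989
Found 2989 at exponent 831.

831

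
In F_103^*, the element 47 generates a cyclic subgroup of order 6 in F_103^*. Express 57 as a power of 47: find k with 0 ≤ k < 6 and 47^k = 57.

5

Successive powers of 47 modulo 103:
  47^0=1  47^1=47  47^2=46  47^3=102  47^4=56  47^5=57
So 47^5 ≡ 57 (mod 103), giving k = 5.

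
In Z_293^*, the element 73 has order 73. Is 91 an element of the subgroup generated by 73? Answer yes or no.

91 ∈ ⟨73⟩ iff 91^73 ≡ 1 (mod 293), since |⟨73⟩| = 73.
91^73 mod 293 = 1.
Since 1 = 1, 91 lies in the subgroup.

yes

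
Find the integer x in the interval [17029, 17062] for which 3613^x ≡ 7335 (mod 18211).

17053

Compute 3613^17029 mod 18211 = 5489, then multiply by 3613 repeatedly:
  3613^17029=5489  3613^17030=18189  3613^17031=11569  3613^17032=4552  3613^17033=1843
  3613^17034=11744  3613^17035=17653  3613^17036=5367  3613^17037=14467  3613^17038=3701
  3613^17039=4839  3613^17040=747  3613^17041=3683  3613^17042=12649  3613^17043=9438
  3613^17044=8502  3613^17045=13980  3613^17046=10637  3613^17047=6271  3613^17048=2639
  3613^17049=10354  3613^17050=3608  3613^17051=14839  3613^17052=123  3613^17053=7335
Found 7335 at exponent 17053.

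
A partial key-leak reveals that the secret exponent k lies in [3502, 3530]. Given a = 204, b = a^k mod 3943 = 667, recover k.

Compute 204^3502 mod 3943 = 2300, then multiply by 204 repeatedly:
  204^3502=2300  204^3503=3926  204^3504=475  204^3505=2268  204^3506=1341
  204^3507=1497  204^3508=1777  204^3509=3695  204^3510=667
Found 667 at exponent 3510.

3510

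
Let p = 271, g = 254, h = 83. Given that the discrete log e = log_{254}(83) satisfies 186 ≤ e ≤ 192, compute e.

190

Compute 254^186 mod 271 = 247, then multiply by 254 repeatedly:
  254^186=247  254^187=137  254^188=110  254^189=27  254^190=83
Found 83 at exponent 190.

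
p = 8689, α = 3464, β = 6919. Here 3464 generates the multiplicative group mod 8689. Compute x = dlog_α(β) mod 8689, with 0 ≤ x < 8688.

5696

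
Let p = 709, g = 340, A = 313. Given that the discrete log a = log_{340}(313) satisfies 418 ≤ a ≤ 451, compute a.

Compute 340^418 mod 709 = 193, then multiply by 340 repeatedly:
  340^418=193  340^419=392  340^420=697  340^421=174  340^422=313
Found 313 at exponent 422.

422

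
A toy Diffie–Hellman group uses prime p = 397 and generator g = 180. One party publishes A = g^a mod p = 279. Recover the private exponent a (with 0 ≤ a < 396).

Baby-step giant-step with m = ceil(sqrt(396)) = 20.
Baby table (180^j mod 397 for j=0..19):
  0:1  1:180  2:243  3:70  4:293  5:336  6:136  7:263
  8:97  9:389  10:148  11:41  12:234  13:38  14:91  15:103
  16:278  17:18  18:64  19:7
Giant step factor: 180^(-20) ≡ 374 (mod 397).
Scan 279·374^i mod 397 for i = 0, 1, …:
  i=0: 279   i=1: 332   i=2: 304   i=3: 154
  i=4: 31   i=5: 81   i=6: 122   i=7: 370
  i=8: 224   i=9: 9   i=10: 190   i=11: 394
  i=12: 69   i=13: 1
Match at i=13, j=0: a = 13·20 + 0 = 260.

260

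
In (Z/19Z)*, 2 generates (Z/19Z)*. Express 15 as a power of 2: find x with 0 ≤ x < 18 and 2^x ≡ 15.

Successive powers of 2 modulo 19:
  2^0=1  2^1=2  2^2=4  2^3=8  2^4=16  2^5=13
  2^6=7  2^7=14  2^8=9  2^9=18  2^10=17  2^11=15
So 2^11 ≡ 15 (mod 19), giving x = 11.

11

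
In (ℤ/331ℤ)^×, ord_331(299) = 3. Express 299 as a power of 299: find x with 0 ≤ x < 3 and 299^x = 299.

1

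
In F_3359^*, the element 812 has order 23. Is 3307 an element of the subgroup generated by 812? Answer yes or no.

yes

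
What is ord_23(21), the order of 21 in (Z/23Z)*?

22

The order of 21 must divide p − 1 = 22 = 2 · 11.
Divisors: 1, 2, 11, 22.
Check each in increasing order: 21^1 ≡ 21;  21^2 ≡ 4;  21^11 ≡ 22;  21^22 ≡ 1.
Smallest exponent giving 1 is 22.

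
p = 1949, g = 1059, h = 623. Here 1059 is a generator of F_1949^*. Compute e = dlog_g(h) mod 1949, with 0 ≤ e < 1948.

Baby-step giant-step with m = ceil(sqrt(1948)) = 45.
Baby table (1059^j mod 1949 for j=0..44):
  0:1  1:1059  2:806  3:1841  4:619  5:657  6:1919  7:1363
  8:1157  9:1291  10:920  11:1729  12:900  13:39  14:372  15:250
  16:1635  17:753  18:286  19:779  20:534  21:296  22:1624  23:798
  24:1165  25:18  26:1521  27:865  28:5  29:1397  30:132  31:1409
  32:1146  33:1336  34:1799  35:968  36:1887  37:608  38:702  39:849
  40:602  41:195  42:1860  43:1250  44:379
Giant step factor: 1059^(-45) ≡ 381 (mod 1949).
Scan 623·381^i mod 1949 for i = 0, 1, …:
  i=0: 623   i=1: 1534   i=2: 1703   i=3: 1775
  i=4: 1921   i=5: 1026   i=6: 1106   i=7: 402
  i=8: 1140   i=9: 1662     …   i=35: 1620
  i=36: 1336
Match at i=36, j=33: e = 36·45 + 33 = 1653.

1653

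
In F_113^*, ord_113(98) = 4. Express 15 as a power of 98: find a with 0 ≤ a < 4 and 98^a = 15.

Successive powers of 98 modulo 113:
  98^0=1  98^1=98  98^2=112  98^3=15
So 98^3 ≡ 15 (mod 113), giving a = 3.

3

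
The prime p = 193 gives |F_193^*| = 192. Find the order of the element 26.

192

The order of 26 must divide p − 1 = 192 = 2^6 · 3.
Divisors: 1, 2, 3, 4, 6, 8, 12, 16, 24, 32, 48, 64, 96, 192.
Check each in increasing order: 26^1 ≡ 26;  26^2 ≡ 97;  26^3 ≡ 13;  26^4 ≡ 145;  26^6 ≡ 169;  26^8 ≡ 181;  26^12 ≡ 190;  26^16 ≡ 144;  26^24 ≡ 9;  26^32 ≡ 85;  26^48 ≡ 81;  26^64 ≡ 84;  26^96 ≡ 192;  26^192 ≡ 1.
Smallest exponent giving 1 is 192.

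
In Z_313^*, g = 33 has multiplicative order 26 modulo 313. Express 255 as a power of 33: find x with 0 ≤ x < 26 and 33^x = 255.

Successive powers of 33 modulo 313:
  33^0=1  33^1=33  33^2=150  33^3=255
So 33^3 ≡ 255 (mod 313), giving x = 3.

3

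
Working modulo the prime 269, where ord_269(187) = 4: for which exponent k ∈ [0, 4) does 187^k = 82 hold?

3

Successive powers of 187 modulo 269:
  187^0=1  187^1=187  187^2=268  187^3=82
So 187^3 ≡ 82 (mod 269), giving k = 3.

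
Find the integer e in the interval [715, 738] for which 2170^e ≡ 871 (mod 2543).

722

Compute 2170^715 mod 2543 = 2432, then multiply by 2170 repeatedly:
  2170^715=2432  2170^716=715  2170^717=320  2170^718=161  2170^719=979
  2170^720=1025  2170^721=1668  2170^722=871
Found 871 at exponent 722.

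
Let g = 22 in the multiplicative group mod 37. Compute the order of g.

The order of 22 must divide p − 1 = 36 = 2^2 · 3^2.
Divisors: 1, 2, 3, 4, 6, 9, 12, 18, 36.
Check each in increasing order: 22^1 ≡ 22;  22^2 ≡ 3;  22^3 ≡ 29;  22^4 ≡ 9;  22^6 ≡ 27;  22^9 ≡ 6;  22^12 ≡ 26;  22^18 ≡ 36;  22^36 ≡ 1.
Smallest exponent giving 1 is 36.

36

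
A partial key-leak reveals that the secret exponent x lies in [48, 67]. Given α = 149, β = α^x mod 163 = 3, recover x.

55

Compute 149^48 mod 163 = 132, then multiply by 149 repeatedly:
  149^48=132  149^49=108  149^50=118  149^51=141  149^52=145
  149^53=89  149^54=58  149^55=3
Found 3 at exponent 55.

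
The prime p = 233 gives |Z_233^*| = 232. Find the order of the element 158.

The order of 158 must divide p − 1 = 232 = 2^3 · 29.
Divisors: 1, 2, 4, 8, 29, 58, 116, 232.
Check each in increasing order: 158^1 ≡ 158;  158^2 ≡ 33;  158^4 ≡ 157;  158^8 ≡ 184;  158^29 ≡ 97;  158^58 ≡ 89;  158^116 ≡ 232;  158^232 ≡ 1.
Smallest exponent giving 1 is 232.

232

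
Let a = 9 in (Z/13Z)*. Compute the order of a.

The order of 9 must divide p − 1 = 12 = 2^2 · 3.
Divisors: 1, 2, 3, 4, 6, 12.
Check each in increasing order: 9^1 ≡ 9;  9^2 ≡ 3;  9^3 ≡ 1.
Smallest exponent giving 1 is 3.

3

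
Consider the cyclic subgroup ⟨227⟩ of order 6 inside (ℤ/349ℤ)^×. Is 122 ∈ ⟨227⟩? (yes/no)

yes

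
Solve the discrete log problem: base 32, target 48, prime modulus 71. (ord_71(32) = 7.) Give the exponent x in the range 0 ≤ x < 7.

Successive powers of 32 modulo 71:
  32^0=1  32^1=32  32^2=30  32^3=37  32^4=48
So 32^4 ≡ 48 (mod 71), giving x = 4.

4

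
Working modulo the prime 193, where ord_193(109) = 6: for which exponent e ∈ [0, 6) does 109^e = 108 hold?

2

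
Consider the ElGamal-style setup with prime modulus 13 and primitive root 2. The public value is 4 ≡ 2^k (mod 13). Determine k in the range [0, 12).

2

Successive powers of 2 modulo 13:
  2^0=1  2^1=2  2^2=4
So 2^2 ≡ 4 (mod 13), giving k = 2.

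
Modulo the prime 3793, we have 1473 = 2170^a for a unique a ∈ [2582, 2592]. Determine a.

2583

Compute 2170^2582 mod 3793 = 1205, then multiply by 2170 repeatedly:
  2170^2582=1205  2170^2583=1473
Found 1473 at exponent 2583.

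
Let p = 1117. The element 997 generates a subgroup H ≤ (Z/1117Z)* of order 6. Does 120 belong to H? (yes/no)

yes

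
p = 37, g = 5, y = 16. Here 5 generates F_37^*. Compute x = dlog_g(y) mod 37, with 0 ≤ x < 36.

Successive powers of 5 modulo 37:
  5^0=1  5^1=5  5^2=25  5^3=14  5^4=33  5^5=17
  5^6=11  5^7=18  5^8=16
So 5^8 ≡ 16 (mod 37), giving x = 8.

8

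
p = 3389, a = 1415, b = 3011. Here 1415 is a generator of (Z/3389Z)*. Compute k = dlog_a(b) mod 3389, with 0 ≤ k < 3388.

628

Baby-step giant-step with m = ceil(sqrt(3388)) = 59.
Baby table (1415^j mod 3389 for j=0..58):
  0:1  1:1415  2:2715  3:1988  4:150  5:2132  6:570  7:3357
  8:2166  9:1234  10:775  11:1978  12:2945  13:2094  14:1024  15:1857
  16:1180  17:2312  18:1095  19:652  20:772  21:1122  22:1578  23:2908
  24:574  25:2239  26:2859  27:2408  28:1375  29:339  30:1836  31:1966
  32:2910  33:15  34:891  35:57  36:2708  37:2250  38:1479  39:1772
  40:2909  41:1989  42:1565  43:1458  44:2558  45:118  46:909  47:1804
  48:743  49:755  50:790  51:2869  52:3002  53:1413  54:3274  55:3336
  56:2952  57:1832  58:3084
Giant step factor: 1415^(-59) ≡ 2455 (mod 3389).
Scan 3011·2455^i mod 3389 for i = 0, 1, …:
  i=0: 3011   i=1: 596   i=2: 2521   i=3: 741
  i=4: 2651   i=5: 1325   i=6: 2824   i=7: 2415
  i=8: 1464   i=9: 1780   i=10: 1479
Match at i=10, j=38: k = 10·59 + 38 = 628.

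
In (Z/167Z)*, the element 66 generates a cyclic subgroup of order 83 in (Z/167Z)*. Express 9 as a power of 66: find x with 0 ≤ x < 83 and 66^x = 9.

Baby-step giant-step with m = ceil(sqrt(83)) = 10.
Baby table (66^j mod 167 for j=0..9):
  0:1  1:66  2:14  3:89  4:29  5:77  6:72  7:76
  8:6  9:62
Giant step factor: 66^(-10) ≡ 2 (mod 167).
Scan 9·2^i mod 167 for i = 0, 1, …:
  i=0: 9   i=1: 18   i=2: 36   i=3: 72
Match at i=3, j=6: x = 3·10 + 6 = 36.

36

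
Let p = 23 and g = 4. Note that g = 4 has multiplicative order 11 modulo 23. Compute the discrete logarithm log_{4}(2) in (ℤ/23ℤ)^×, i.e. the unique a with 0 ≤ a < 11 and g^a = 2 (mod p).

Successive powers of 4 modulo 23:
  4^0=1  4^1=4  4^2=16  4^3=18  4^4=3  4^5=12
  4^6=2
So 4^6 ≡ 2 (mod 23), giving a = 6.

6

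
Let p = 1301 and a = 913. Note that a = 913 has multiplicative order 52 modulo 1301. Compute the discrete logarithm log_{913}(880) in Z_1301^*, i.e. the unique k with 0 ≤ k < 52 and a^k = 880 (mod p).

32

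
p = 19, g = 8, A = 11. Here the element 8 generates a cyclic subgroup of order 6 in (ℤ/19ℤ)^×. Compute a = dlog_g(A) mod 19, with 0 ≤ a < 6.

4

Successive powers of 8 modulo 19:
  8^0=1  8^1=8  8^2=7  8^3=18  8^4=11
So 8^4 ≡ 11 (mod 19), giving a = 4.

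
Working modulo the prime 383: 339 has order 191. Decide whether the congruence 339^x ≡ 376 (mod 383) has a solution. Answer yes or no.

no

376 ∈ ⟨339⟩ iff 376^191 ≡ 1 (mod 383), since |⟨339⟩| = 191.
376^191 mod 383 = 382.
Since 382 ≠ 1, 376 does not lie in the subgroup.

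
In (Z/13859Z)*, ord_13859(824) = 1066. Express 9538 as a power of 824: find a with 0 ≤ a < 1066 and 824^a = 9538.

585

Baby-step giant-step with m = ceil(sqrt(1066)) = 33.
Baby table (824^j mod 13859 for j=0..32):
  0:1  1:824  2:13744  3:2253  4:13225  5:4226  6:3615  7:12934
  8:45  9:9362  10:8684  11:4372  12:13047  13:10003  14:10226  15:13811
  16:2025  17:5520  18:2728  19:2714  20:5037  21:6647  22:2823  23:11699
  24:7971  25:12797  26:11888  27:11258  28:4921  29:8076  30:2304  31:13672
  32:12220
Giant step factor: 824^(-33) ≡ 1383 (mod 13859).
Scan 9538·1383^i mod 13859 for i = 0, 1, …:
  i=0: 9538   i=1: 11145   i=2: 2327   i=3: 2953
  i=4: 9453   i=5: 4462   i=6: 3691   i=7: 4541
  i=8: 2076   i=9: 2295     …   i=16: 8243
  i=17: 7971
Match at i=17, j=24: a = 17·33 + 24 = 585.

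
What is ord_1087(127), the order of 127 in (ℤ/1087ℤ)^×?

The order of 127 must divide p − 1 = 1086 = 2 · 3 · 181.
Divisors: 1, 2, 3, 6, 181, 362, 543, 1086.
Check each in increasing order: 127^1 ≡ 127;  127^2 ≡ 911;  127^3 ≡ 475;  127^6 ≡ 616;  127^181 ≡ 830;  127^362 ≡ 829;  127^543 ≡ 1086;  127^1086 ≡ 1.
Smallest exponent giving 1 is 1086.

1086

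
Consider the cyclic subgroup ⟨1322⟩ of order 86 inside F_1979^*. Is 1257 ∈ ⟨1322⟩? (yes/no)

no

1257 ∈ ⟨1322⟩ iff 1257^86 ≡ 1 (mod 1979), since |⟨1322⟩| = 86.
1257^86 mod 1979 = 664.
Since 664 ≠ 1, 1257 does not lie in the subgroup.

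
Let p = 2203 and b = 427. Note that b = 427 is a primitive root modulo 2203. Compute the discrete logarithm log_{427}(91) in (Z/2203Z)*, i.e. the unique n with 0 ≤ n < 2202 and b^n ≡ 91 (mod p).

137

Baby-step giant-step with m = ceil(sqrt(2202)) = 47.
Baby table (427^j mod 2203 for j=0..46):
  0:1  1:427  2:1683  3:463  4:1634  5:1570  6:678  7:913
  8:2123  9:1088  10:1946  11:411  12:1460  13:2174  14:835  15:1862
  16:1994  17:1080  18:733  19:165  20:2162  21:117  22:1493  23:844
  24:1299  25:1720  26:841  27:18  28:1077  29:1655  30:1725  31:773
  32:1824  33:1189  34:1013  35:763  36:1960  37:1983  38:789  39:2047
  40:1681  41:1812  42:471  43:644  44:1816  45:2179  46:767
Giant step factor: 427^(-47) ≡ 200 (mod 2203).
Scan 91·200^i mod 2203 for i = 0, 1, …:
  i=0: 91   i=1: 576   i=2: 644
Match at i=2, j=43: n = 2·47 + 43 = 137.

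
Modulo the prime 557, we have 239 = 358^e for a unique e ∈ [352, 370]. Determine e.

365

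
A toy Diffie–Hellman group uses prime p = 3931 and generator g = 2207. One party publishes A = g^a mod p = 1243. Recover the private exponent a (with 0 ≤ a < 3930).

Baby-step giant-step with m = ceil(sqrt(3930)) = 63.
Baby table (2207^j mod 3931 for j=0..62):
  0:1  1:2207  2:340  3:3490  4:1601  5:3369  6:1862  7:1539
  8:189  9:437  10:1364  11:3133  12:3833  13:3850  14:2059  15:3908
  16:342  17:42  18:2281  19:2487  20:1133  21:415  22:3913  23:3515
  24:1742  25:76  26:2630  27:2254  28:1863  29:3746  30:529  31:3927
  32:2965  33:2571  34:1764  35:1458  36:2248  37:414  38:1706  39:3175
  40:2183  41:2406  42:3192  43:392  44:324  45:3557  46:92  47:2563
  48:3763  49:2669  50:1845  51:3330  52:2271  53:72  54:1664  55:894
  56:3627  57:1273  58:2777  59:410  60:740  61:1815  62:16
Giant step factor: 2207^(-63) ≡ 176 (mod 3931).
Scan 1243·176^i mod 3931 for i = 0, 1, …:
  i=0: 1243   i=1: 2563
Match at i=1, j=47: a = 1·63 + 47 = 110.

110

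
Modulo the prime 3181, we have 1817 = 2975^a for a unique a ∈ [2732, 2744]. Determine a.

2743

Compute 2975^2732 mod 3181 = 1457, then multiply by 2975 repeatedly:
  2975^2732=1457  2975^2733=2053  2975^2734=155  2975^2735=3061  2975^2736=2453
  2975^2737=461  2975^2738=464  2975^2739=3027  2975^2740=3095  2975^2741=1811
  2975^2742=2292  2975^2743=1817
Found 1817 at exponent 2743.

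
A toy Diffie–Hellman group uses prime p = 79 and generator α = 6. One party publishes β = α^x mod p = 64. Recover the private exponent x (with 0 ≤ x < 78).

36

Baby-step giant-step with m = ceil(sqrt(78)) = 9.
Baby table (6^j mod 79 for j=0..8):
  0:1  1:6  2:36  3:58  4:32  5:34  6:46  7:39
  8:76
Giant step factor: 6^(-9) ≡ 57 (mod 79).
Scan 64·57^i mod 79 for i = 0, 1, …:
  i=0: 64   i=1: 14   i=2: 8   i=3: 61
  i=4: 1
Match at i=4, j=0: x = 4·9 + 0 = 36.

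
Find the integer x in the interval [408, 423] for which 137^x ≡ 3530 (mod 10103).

422

Compute 137^408 mod 10103 = 6308, then multiply by 137 repeatedly:
  137^408=6308  137^409=5441  137^410=7898  137^411=1005  137^412=6346
  137^413=544  137^414=3807  137^415=6306  137^416=5167  137^417=669
  137^418=726  137^419=8535  137^420=7450  137^421=247  137^422=3530
Found 3530 at exponent 422.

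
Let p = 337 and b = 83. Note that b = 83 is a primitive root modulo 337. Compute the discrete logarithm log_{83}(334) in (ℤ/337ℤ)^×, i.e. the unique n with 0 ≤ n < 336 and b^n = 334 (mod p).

50

Baby-step giant-step with m = ceil(sqrt(336)) = 19.
Baby table (83^j mod 337 for j=0..18):
  0:1  1:83  2:149  3:235  4:296  5:304  6:294  7:138
  8:333  9:5  10:78  11:71  12:164  13:132  14:172  15:122
  16:16  17:317  18:25
Giant step factor: 83^(-19) ≡ 248 (mod 337).
Scan 334·248^i mod 337 for i = 0, 1, …:
  i=0: 334   i=1: 267   i=2: 164
Match at i=2, j=12: n = 2·19 + 12 = 50.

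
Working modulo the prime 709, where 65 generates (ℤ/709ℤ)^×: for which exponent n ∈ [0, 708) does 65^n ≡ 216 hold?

489

Baby-step giant-step with m = ceil(sqrt(708)) = 27.
Baby table (65^j mod 709 for j=0..26):
  0:1  1:65  2:680  3:242  4:132  5:72  6:426  7:39
  8:408  9:287  10:221  11:185  12:681  13:307  14:103  15:314
  16:558  17:111  18:125  19:326  20:629  21:472  22:193  23:492
  24:75  25:621  26:661
Giant step factor: 65^(-27) ≡ 352 (mod 709).
Scan 216·352^i mod 709 for i = 0, 1, …:
  i=0: 216   i=1: 169   i=2: 641   i=3: 170
  i=4: 284   i=5: 708   i=6: 357   i=7: 171
  i=8: 636   i=9: 537     …   i=17: 45
  i=18: 242
Match at i=18, j=3: n = 18·27 + 3 = 489.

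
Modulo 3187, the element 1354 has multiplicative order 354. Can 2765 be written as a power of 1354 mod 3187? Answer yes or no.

yes

2765 ∈ ⟨1354⟩ iff 2765^354 ≡ 1 (mod 3187), since |⟨1354⟩| = 354.
2765^354 mod 3187 = 1.
Since 1 = 1, 2765 lies in the subgroup.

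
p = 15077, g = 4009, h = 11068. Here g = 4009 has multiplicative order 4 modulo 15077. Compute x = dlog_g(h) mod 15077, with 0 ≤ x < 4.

Successive powers of 4009 modulo 15077:
  4009^0=1  4009^1=4009  4009^2=15076  4009^3=11068
So 4009^3 ≡ 11068 (mod 15077), giving x = 3.

3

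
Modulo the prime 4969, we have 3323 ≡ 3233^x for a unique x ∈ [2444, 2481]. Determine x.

2458

Compute 3233^2444 mod 4969 = 4582, then multiply by 3233 repeatedly:
  3233^2444=4582  3233^2445=1017  3233^2446=3452  3233^2447=4911  3233^2448=1308
  3233^2449=145  3233^2450=1699  3233^2451=2122  3233^2452=3206  3233^2453=4633
  3233^2454=1923  3233^2455=840  3233^2456=2646  3233^2457=2869  3233^2458=3323
Found 3323 at exponent 2458.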